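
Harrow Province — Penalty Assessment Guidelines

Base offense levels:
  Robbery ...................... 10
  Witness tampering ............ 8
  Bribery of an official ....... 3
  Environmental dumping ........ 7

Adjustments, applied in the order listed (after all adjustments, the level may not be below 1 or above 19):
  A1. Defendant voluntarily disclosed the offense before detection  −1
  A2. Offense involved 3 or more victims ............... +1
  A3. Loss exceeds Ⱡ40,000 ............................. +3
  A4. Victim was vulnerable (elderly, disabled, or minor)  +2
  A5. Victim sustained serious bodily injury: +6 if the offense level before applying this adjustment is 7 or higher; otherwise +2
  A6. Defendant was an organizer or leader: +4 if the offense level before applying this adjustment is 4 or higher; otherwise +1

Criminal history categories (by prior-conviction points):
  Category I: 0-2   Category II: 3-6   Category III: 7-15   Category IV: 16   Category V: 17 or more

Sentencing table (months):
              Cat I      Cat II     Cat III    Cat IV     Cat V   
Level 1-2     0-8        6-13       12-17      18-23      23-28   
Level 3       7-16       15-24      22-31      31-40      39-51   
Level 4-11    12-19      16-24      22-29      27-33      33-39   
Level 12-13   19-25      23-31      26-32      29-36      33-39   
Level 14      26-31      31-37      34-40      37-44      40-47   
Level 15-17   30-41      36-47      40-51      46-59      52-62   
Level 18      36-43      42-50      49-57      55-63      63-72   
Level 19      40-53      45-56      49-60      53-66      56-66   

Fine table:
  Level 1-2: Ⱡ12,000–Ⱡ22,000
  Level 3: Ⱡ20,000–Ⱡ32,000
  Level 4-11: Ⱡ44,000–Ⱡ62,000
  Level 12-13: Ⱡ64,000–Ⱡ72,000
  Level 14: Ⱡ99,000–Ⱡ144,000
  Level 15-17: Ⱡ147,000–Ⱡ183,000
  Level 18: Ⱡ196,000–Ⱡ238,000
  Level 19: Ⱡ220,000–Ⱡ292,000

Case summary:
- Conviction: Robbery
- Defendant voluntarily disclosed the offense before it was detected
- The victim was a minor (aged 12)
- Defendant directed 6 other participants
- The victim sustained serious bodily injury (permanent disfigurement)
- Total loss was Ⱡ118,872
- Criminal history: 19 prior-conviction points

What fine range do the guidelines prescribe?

Ⱡ220,000–Ⱡ292,000

Base offense level for robbery: 10.
A1 applies: 10 − 1 = 9.
A3 applies: 9 + 3 = 12.
A4 applies: 12 + 2 = 14.
A5 applies (level before this adjustment is 14 ≥ 7, so +6): 14 + 6 = 20.
A6 applies (level before this adjustment is 20 ≥ 4, so +4): 20 + 4 = 24.
Level 24 exceeds the maximum of 19; capped at 19.
Final offense level: 19.
Level 19 falls in the 19 band.
Fine table: Level 19 → Ⱡ220,000–Ⱡ292,000.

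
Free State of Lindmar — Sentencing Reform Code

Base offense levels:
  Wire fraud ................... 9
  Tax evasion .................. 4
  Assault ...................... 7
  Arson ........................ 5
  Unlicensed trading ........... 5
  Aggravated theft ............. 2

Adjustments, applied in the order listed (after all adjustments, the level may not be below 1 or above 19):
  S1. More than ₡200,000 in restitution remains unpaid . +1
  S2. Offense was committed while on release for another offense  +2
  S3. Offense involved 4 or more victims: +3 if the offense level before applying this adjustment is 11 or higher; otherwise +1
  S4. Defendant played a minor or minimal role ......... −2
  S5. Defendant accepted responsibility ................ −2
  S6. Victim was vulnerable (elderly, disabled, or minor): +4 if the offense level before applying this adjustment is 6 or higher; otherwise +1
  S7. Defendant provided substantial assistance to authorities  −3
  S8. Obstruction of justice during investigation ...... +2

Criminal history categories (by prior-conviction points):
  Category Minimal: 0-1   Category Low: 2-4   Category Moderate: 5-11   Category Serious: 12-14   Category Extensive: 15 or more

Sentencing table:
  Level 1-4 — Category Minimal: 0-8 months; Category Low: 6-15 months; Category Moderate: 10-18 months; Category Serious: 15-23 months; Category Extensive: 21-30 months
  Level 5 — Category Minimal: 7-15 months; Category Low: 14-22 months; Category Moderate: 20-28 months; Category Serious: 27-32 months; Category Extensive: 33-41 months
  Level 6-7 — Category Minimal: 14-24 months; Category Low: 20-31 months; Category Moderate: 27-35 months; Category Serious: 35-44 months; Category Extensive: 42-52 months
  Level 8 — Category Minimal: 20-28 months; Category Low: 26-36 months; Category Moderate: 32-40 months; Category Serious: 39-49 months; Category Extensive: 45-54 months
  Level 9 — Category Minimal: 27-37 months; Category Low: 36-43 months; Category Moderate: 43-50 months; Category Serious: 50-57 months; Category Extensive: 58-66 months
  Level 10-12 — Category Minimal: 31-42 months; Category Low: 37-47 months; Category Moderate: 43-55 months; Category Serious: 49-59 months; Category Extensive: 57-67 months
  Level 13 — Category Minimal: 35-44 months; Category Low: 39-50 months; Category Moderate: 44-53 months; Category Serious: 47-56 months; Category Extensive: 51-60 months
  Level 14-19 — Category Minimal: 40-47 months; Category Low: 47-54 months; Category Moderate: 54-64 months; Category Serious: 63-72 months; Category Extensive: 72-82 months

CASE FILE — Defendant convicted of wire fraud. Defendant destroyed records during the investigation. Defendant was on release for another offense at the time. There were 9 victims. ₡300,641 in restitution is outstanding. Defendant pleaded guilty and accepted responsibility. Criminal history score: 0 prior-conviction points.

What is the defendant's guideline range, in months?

40-47 months

Base offense level for wire fraud: 9.
S1 applies: 9 + 1 = 10.
S2 applies: 10 + 2 = 12.
S3 applies (level before this adjustment is 12 ≥ 11, so +3): 12 + 3 = 15.
S5 applies: 15 − 2 = 13.
S6 does not apply.
S7 does not apply.
S8 applies: 13 + 2 = 15.
Final offense level: 15.
Criminal history: 0 prior points → Category Minimal (0-1).
Level 15 falls in the 14-19 band.
Grid: Level 14-19 × Category Minimal = 40-47 months.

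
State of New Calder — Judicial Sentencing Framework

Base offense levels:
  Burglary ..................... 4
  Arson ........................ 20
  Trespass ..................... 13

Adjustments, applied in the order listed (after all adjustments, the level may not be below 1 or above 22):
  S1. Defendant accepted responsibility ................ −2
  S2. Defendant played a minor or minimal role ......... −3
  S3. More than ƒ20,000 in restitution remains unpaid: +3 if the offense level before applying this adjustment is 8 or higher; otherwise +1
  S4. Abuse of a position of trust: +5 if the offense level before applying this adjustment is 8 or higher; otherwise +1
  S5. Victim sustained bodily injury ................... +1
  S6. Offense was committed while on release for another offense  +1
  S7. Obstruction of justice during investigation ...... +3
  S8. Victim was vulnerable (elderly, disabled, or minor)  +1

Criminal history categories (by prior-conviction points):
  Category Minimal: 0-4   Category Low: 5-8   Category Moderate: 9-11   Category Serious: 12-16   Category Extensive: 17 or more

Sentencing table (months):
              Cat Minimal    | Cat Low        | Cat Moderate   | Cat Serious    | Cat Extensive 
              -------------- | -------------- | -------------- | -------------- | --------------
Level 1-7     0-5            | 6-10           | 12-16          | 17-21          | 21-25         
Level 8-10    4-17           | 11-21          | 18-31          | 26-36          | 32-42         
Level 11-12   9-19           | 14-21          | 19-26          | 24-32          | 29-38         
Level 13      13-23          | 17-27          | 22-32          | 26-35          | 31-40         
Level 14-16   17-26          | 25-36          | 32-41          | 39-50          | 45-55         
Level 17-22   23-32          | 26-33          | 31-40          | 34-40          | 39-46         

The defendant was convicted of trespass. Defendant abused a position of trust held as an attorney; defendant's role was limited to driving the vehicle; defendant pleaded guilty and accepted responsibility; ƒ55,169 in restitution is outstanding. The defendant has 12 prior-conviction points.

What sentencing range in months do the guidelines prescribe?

Base offense level for trespass: 13.
S1 applies: 13 − 2 = 11.
S2 applies: 11 − 3 = 8.
S3 applies (level before this adjustment is 8 ≥ 8, so +3): 8 + 3 = 11.
S4 applies (level before this adjustment is 11 ≥ 8, so +5): 11 + 5 = 16.
S7 does not apply.
Final offense level: 16.
Criminal history: 12 prior points → Category Serious (12-16).
Level 16 falls in the 14-16 band.
Grid: Level 14-16 × Category Serious = 39-50 months.

39-50 months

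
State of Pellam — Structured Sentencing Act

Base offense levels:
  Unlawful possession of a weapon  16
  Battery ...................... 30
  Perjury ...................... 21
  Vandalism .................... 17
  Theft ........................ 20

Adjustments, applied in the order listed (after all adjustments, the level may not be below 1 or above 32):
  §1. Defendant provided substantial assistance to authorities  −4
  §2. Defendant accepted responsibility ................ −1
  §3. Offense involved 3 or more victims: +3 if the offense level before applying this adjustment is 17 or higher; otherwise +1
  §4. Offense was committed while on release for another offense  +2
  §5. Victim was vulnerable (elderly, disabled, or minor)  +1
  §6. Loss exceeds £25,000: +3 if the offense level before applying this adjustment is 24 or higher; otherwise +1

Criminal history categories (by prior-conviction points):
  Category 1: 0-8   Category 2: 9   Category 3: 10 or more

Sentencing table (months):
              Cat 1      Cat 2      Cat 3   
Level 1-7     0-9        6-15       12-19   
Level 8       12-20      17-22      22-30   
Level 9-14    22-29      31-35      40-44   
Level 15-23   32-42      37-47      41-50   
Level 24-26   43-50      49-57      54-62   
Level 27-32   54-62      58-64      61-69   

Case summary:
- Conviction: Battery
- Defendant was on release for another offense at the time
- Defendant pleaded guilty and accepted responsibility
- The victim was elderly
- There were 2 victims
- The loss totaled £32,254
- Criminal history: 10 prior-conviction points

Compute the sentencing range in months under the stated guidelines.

Base offense level for battery: 30.
§2 applies: 30 − 1 = 29.
§4 applies: 29 + 2 = 31.
§5 applies: 31 + 1 = 32.
§6 applies (level before this adjustment is 32 ≥ 24, so +3): 32 + 3 = 35.
Level 35 exceeds the maximum of 32; capped at 32.
Final offense level: 32.
Criminal history: 10 prior points → Category 3 (10+).
Level 32 falls in the 27-32 band.
Grid: Level 27-32 × Category 3 = 61-69 months.

61-69 months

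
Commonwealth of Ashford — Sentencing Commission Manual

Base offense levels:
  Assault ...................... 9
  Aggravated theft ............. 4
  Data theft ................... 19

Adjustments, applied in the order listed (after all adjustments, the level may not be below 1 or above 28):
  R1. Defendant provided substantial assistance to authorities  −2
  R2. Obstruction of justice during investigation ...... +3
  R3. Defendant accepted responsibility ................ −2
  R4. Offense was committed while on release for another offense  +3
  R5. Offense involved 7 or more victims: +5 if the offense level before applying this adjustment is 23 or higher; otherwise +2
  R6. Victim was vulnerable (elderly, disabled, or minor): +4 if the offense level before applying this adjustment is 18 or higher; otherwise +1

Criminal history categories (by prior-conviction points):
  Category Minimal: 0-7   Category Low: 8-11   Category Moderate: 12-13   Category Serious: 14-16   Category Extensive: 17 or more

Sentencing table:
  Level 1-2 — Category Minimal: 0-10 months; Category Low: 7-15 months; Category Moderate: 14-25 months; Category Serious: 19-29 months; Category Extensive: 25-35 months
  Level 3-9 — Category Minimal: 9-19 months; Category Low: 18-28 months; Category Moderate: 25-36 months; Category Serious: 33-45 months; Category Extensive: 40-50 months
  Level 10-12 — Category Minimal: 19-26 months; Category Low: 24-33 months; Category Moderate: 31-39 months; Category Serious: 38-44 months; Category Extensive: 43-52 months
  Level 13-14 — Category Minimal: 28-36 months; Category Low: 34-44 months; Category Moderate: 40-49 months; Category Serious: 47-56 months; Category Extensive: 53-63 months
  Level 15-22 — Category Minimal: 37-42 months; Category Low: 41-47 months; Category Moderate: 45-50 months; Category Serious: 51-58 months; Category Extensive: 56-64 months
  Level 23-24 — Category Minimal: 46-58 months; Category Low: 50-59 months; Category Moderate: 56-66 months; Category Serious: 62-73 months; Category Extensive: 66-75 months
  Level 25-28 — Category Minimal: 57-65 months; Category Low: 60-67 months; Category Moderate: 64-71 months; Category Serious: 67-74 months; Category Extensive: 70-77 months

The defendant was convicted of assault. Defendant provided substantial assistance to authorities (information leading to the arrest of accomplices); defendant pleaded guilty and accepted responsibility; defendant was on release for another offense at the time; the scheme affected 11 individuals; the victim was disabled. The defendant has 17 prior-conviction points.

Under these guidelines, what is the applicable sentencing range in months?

43-52 months

Base offense level for assault: 9.
R1 applies: 9 − 2 = 7.
R2 does not apply.
R3 applies: 7 − 2 = 5.
R4 applies: 5 + 3 = 8.
R5 applies (level before this adjustment is 8 < 23, so +2): 8 + 2 = 10.
R6 applies (level before this adjustment is 10 < 18, so +1): 10 + 1 = 11.
Final offense level: 11.
Criminal history: 17 prior points → Category Extensive (17+).
Level 11 falls in the 10-12 band.
Grid: Level 10-12 × Category Extensive = 43-52 months.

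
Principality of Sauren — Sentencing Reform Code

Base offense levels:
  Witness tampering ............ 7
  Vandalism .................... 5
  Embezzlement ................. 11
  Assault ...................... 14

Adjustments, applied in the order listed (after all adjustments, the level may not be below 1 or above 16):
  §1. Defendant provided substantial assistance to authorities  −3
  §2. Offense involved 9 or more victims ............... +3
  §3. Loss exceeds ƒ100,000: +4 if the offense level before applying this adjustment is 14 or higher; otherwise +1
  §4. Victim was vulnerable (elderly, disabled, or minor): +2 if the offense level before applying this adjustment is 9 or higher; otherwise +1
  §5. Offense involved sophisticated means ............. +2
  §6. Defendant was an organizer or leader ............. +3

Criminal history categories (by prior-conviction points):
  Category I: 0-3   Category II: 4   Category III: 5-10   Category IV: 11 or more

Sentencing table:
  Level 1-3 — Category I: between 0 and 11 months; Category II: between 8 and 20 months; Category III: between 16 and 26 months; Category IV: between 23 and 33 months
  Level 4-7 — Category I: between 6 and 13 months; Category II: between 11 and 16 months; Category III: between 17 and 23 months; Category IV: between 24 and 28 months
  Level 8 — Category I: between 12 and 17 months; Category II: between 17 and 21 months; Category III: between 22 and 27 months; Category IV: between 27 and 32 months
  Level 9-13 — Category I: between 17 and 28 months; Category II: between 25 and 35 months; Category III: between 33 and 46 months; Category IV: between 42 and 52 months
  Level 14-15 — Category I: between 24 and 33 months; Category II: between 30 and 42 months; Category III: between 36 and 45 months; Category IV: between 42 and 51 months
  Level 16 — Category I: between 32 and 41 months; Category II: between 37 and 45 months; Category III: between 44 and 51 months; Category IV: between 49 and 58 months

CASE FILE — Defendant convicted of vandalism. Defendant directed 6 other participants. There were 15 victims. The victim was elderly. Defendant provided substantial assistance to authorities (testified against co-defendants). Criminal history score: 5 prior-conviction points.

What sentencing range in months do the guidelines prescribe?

Base offense level for vandalism: 5.
§1 applies: 5 − 3 = 2.
§2 applies: 2 + 3 = 5.
§3 does not apply.
§4 applies (level before this adjustment is 5 < 9, so +1): 5 + 1 = 6.
§5 does not apply.
§6 applies: 6 + 3 = 9.
Final offense level: 9.
Criminal history: 5 prior points → Category III (5-10).
Level 9 falls in the 9-13 band.
Grid: Level 9-13 × Category III = 33-46 months.

33-46 months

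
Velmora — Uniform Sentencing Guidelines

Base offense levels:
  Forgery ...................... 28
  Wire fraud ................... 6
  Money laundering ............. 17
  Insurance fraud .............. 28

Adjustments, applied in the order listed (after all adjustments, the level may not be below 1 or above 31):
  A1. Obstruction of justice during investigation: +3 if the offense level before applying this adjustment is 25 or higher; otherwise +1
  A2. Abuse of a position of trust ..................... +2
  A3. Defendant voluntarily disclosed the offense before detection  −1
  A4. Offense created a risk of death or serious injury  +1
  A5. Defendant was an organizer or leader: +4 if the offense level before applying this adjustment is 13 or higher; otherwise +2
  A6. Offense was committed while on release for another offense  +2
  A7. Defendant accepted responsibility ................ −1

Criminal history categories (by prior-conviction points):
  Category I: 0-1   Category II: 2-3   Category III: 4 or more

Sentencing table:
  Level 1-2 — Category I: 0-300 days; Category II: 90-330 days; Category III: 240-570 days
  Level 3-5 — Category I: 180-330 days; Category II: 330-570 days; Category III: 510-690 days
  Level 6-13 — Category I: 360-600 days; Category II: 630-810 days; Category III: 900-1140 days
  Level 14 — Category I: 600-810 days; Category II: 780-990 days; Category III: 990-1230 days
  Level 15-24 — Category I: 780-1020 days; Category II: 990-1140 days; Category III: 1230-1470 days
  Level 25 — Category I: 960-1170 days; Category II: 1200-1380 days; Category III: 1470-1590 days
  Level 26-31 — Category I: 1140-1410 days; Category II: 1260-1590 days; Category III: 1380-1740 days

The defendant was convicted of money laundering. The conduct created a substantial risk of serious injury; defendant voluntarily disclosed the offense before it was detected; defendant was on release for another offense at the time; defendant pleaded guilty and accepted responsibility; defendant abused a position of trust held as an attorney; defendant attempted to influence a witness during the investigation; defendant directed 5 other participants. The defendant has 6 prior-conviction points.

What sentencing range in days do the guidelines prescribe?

1470-1590 days

Base offense level for money laundering: 17.
A1 applies (level before this adjustment is 17 < 25, so +1): 17 + 1 = 18.
A2 applies: 18 + 2 = 20.
A3 applies: 20 − 1 = 19.
A4 applies: 19 + 1 = 20.
A5 applies (level before this adjustment is 20 ≥ 13, so +4): 20 + 4 = 24.
A6 applies: 24 + 2 = 26.
A7 applies: 26 − 1 = 25.
Final offense level: 25.
Criminal history: 6 prior points → Category III (4+).
Level 25 falls in the 25 band.
Grid: Level 25 × Category III = 1470-1590 days.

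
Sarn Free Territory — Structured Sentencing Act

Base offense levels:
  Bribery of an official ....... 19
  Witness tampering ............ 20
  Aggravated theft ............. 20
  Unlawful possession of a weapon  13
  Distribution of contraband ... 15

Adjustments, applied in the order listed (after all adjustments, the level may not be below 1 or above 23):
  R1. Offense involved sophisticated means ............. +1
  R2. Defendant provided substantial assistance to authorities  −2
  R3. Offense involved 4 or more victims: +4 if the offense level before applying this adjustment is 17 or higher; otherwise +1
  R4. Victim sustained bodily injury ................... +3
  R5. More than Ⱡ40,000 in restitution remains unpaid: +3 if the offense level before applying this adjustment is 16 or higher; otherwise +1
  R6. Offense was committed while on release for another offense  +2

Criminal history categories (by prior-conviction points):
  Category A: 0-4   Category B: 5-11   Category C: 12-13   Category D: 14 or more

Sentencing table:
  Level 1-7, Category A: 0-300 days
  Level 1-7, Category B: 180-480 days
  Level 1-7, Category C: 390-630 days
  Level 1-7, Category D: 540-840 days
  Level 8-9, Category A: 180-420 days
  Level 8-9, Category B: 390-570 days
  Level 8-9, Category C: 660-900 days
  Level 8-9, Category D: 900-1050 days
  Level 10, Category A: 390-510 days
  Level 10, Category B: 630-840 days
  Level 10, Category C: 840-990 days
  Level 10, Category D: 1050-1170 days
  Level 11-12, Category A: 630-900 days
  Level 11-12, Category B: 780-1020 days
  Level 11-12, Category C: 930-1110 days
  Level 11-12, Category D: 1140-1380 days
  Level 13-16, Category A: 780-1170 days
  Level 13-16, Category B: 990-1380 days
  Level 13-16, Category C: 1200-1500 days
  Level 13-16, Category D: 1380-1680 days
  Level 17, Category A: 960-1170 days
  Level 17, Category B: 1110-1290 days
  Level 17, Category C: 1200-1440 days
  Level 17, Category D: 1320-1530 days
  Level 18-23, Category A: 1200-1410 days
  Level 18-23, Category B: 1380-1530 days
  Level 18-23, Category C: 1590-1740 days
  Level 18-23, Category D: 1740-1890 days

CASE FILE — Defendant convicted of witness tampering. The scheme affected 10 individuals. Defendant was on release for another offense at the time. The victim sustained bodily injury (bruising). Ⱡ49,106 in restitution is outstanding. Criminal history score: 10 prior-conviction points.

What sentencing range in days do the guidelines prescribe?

Base offense level for witness tampering: 20.
R3 applies (level before this adjustment is 20 ≥ 17, so +4): 20 + 4 = 24.
R4 applies: 24 + 3 = 27.
R5 applies (level before this adjustment is 27 ≥ 16, so +3): 27 + 3 = 30.
R6 applies: 30 + 2 = 32.
Level 32 exceeds the maximum of 23; capped at 23.
Final offense level: 23.
Criminal history: 10 prior points → Category B (5-11).
Level 23 falls in the 18-23 band.
Grid: Level 18-23 × Category B = 1380-1530 days.

1380-1530 days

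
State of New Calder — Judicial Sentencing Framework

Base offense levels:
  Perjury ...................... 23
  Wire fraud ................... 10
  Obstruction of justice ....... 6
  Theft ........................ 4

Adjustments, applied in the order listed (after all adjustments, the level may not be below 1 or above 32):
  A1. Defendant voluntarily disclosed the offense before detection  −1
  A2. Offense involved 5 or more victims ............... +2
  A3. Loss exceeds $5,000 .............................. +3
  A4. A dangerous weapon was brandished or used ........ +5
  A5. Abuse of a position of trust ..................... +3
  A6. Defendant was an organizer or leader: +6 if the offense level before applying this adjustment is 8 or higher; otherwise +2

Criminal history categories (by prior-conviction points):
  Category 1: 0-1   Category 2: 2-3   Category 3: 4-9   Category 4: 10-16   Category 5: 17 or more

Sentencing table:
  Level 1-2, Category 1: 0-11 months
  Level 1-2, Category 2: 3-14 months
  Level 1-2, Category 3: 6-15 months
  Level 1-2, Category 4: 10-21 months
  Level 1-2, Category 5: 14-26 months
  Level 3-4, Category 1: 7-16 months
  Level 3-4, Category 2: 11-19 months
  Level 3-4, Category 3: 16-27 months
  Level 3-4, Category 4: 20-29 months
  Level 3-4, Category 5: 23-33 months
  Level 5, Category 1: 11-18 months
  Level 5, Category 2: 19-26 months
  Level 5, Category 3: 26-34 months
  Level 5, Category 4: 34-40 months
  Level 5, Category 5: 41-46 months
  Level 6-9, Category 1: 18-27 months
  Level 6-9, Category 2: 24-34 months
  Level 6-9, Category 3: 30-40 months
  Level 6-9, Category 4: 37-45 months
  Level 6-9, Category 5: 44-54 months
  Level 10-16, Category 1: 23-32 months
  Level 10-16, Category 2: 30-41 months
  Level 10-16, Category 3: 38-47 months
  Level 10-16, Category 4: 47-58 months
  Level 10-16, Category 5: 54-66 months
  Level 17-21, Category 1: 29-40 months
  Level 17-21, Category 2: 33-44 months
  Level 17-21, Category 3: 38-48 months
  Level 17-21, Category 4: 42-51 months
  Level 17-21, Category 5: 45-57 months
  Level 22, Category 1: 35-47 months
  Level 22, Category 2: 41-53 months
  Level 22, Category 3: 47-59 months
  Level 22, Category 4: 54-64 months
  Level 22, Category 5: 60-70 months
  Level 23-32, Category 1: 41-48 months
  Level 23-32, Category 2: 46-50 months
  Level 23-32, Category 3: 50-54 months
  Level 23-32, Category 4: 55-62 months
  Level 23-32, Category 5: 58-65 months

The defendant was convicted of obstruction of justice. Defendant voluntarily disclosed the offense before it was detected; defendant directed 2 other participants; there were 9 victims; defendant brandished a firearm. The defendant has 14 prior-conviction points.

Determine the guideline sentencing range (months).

Base offense level for obstruction of justice: 6.
A1 applies: 6 − 1 = 5.
A2 applies: 5 + 2 = 7.
A3 does not apply.
A4 applies: 7 + 5 = 12.
A5 does not apply.
A6 applies (level before this adjustment is 12 ≥ 8, so +6): 12 + 6 = 18.
Final offense level: 18.
Criminal history: 14 prior points → Category 4 (10-16).
Level 18 falls in the 17-21 band.
Grid: Level 17-21 × Category 4 = 42-51 months.

42-51 months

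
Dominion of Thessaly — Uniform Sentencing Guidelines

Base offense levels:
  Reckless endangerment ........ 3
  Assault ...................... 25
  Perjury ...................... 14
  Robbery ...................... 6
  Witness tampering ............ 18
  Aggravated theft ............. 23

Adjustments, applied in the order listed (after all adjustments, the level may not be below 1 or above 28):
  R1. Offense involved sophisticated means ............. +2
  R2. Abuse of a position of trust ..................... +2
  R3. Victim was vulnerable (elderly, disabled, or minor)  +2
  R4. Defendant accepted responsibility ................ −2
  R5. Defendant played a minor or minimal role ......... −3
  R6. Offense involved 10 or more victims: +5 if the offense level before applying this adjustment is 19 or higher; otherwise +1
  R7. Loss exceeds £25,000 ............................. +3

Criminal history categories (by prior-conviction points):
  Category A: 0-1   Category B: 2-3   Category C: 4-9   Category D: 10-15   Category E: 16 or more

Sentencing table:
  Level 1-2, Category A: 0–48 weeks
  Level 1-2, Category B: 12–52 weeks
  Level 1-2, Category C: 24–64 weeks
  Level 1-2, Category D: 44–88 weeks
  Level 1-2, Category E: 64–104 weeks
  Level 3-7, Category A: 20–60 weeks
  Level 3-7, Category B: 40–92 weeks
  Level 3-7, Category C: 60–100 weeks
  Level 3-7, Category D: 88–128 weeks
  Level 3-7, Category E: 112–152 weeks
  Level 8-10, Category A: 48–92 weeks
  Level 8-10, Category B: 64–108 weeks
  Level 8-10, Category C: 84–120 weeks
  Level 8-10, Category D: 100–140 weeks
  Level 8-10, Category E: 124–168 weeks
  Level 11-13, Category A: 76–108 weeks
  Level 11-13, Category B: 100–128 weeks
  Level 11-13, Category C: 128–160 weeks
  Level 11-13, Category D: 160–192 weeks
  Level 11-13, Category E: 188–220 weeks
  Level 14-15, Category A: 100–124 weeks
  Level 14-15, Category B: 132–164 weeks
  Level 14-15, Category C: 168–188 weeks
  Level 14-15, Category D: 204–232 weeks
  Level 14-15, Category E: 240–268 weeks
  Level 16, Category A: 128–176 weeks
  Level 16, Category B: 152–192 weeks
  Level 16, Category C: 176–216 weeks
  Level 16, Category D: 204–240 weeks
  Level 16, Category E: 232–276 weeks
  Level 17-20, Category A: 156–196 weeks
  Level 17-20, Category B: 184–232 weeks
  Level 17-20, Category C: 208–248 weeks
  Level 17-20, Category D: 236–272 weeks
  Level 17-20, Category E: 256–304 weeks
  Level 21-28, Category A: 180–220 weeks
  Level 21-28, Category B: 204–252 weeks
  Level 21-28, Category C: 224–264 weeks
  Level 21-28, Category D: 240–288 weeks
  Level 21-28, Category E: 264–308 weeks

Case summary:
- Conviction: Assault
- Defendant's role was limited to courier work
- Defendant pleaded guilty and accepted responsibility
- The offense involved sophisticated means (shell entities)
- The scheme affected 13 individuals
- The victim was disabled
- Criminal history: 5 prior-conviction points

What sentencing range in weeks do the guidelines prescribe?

Base offense level for assault: 25.
R1 applies: 25 + 2 = 27.
R3 applies: 27 + 2 = 29.
R4 applies: 29 − 2 = 27.
R5 applies: 27 − 3 = 24.
R6 applies (level before this adjustment is 24 ≥ 19, so +5): 24 + 5 = 29.
R7 does not apply.
Level 29 exceeds the maximum of 28; capped at 28.
Final offense level: 28.
Criminal history: 5 prior points → Category C (4-9).
Level 28 falls in the 21-28 band.
Grid: Level 21-28 × Category C = 224-264 weeks.

224-264 weeks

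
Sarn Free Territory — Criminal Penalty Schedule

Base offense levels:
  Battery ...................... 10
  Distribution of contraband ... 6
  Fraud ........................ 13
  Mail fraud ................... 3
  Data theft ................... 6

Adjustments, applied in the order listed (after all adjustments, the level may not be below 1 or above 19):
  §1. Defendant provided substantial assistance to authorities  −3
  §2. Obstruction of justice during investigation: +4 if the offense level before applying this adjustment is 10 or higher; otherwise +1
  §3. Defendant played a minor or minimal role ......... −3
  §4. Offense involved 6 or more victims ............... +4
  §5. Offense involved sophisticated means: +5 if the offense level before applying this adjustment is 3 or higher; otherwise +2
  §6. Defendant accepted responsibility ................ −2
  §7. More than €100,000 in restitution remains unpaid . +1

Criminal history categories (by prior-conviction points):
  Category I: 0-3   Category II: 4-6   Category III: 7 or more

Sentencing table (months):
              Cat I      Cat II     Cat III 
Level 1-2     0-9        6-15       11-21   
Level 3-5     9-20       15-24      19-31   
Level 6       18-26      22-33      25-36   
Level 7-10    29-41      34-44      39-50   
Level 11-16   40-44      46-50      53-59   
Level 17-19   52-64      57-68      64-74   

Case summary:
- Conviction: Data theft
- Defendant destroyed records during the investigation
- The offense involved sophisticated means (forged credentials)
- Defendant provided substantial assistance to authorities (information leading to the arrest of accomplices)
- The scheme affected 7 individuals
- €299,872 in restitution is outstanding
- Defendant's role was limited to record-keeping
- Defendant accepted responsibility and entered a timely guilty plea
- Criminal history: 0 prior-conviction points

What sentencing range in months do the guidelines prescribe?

29-41 months

Base offense level for data theft: 6.
§1 applies: 6 − 3 = 3.
§2 applies (level before this adjustment is 3 < 10, so +1): 3 + 1 = 4.
§3 applies: 4 − 3 = 1.
§4 applies: 1 + 4 = 5.
§5 applies (level before this adjustment is 5 ≥ 3, so +5): 5 + 5 = 10.
§6 applies: 10 − 2 = 8.
§7 applies: 8 + 1 = 9.
Final offense level: 9.
Criminal history: 0 prior points → Category I (0-3).
Level 9 falls in the 7-10 band.
Grid: Level 7-10 × Category I = 29-41 months.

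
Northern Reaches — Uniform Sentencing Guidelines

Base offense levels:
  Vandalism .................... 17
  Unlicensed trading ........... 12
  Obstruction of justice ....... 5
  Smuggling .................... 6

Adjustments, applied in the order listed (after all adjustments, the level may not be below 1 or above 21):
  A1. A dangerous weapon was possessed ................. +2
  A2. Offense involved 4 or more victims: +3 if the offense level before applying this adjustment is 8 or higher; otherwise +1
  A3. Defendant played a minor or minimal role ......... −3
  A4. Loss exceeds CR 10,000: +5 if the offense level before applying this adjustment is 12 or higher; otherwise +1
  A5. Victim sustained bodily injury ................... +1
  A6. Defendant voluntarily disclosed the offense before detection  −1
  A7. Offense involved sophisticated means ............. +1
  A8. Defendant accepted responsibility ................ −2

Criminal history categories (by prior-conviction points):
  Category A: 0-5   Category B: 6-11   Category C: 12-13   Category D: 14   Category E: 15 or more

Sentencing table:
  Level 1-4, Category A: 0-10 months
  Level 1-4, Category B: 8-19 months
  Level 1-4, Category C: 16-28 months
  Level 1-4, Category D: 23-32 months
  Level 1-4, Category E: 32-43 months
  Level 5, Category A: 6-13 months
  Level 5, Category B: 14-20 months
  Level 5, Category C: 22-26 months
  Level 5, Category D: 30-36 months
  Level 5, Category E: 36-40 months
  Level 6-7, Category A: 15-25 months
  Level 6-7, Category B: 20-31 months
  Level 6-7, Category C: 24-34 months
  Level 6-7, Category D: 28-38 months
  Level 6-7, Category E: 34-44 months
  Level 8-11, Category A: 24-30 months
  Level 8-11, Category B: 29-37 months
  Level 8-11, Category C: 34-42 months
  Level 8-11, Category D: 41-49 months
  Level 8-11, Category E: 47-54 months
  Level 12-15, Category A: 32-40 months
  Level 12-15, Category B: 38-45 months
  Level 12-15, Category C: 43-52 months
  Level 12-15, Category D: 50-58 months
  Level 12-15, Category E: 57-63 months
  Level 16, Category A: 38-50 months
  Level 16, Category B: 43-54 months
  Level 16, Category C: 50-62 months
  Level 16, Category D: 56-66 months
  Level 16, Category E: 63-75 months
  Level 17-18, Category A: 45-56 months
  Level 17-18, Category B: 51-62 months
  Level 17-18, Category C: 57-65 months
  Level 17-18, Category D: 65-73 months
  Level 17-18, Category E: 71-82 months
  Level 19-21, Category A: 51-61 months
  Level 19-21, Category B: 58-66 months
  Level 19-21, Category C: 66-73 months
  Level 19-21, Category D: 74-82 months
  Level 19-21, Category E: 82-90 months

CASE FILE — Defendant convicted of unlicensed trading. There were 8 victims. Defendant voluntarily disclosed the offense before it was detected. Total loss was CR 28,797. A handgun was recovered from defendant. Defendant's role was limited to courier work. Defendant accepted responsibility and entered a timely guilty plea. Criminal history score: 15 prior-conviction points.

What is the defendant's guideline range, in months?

63-75 months

Base offense level for unlicensed trading: 12.
A1 applies: 12 + 2 = 14.
A2 applies (level before this adjustment is 14 ≥ 8, so +3): 14 + 3 = 17.
A3 applies: 17 − 3 = 14.
A4 applies (level before this adjustment is 14 ≥ 12, so +5): 14 + 5 = 19.
A6 applies: 19 − 1 = 18.
A7 does not apply.
A8 applies: 18 − 2 = 16.
Final offense level: 16.
Criminal history: 15 prior points → Category E (15+).
Level 16 falls in the 16 band.
Grid: Level 16 × Category E = 63-75 months.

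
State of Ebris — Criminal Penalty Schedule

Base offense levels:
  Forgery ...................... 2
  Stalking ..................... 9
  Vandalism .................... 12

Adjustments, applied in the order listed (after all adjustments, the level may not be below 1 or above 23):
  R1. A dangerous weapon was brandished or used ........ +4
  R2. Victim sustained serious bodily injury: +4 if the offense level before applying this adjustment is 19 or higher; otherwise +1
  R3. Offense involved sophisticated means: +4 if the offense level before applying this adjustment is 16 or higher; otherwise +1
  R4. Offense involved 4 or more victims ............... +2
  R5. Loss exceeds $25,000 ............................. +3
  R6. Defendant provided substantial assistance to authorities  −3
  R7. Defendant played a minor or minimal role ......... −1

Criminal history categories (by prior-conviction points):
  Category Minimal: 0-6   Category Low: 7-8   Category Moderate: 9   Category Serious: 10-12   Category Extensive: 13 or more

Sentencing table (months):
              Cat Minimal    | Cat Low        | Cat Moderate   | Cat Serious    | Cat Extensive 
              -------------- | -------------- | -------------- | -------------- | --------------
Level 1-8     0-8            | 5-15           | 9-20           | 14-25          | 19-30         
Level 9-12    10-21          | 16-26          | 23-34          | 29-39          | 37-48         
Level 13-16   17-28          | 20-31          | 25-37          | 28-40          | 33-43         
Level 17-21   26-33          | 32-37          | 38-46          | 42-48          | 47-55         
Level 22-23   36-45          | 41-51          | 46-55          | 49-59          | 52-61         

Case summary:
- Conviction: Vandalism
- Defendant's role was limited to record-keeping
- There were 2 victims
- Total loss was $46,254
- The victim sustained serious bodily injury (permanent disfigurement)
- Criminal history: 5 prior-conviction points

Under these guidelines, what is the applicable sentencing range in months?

Base offense level for vandalism: 12.
R2 applies (level before this adjustment is 12 < 19, so +1): 12 + 1 = 13.
R3 does not apply.
R5 applies: 13 + 3 = 16.
R7 applies: 16 − 1 = 15.
Final offense level: 15.
Criminal history: 5 prior points → Category Minimal (0-6).
Level 15 falls in the 13-16 band.
Grid: Level 13-16 × Category Minimal = 17-28 months.

17-28 months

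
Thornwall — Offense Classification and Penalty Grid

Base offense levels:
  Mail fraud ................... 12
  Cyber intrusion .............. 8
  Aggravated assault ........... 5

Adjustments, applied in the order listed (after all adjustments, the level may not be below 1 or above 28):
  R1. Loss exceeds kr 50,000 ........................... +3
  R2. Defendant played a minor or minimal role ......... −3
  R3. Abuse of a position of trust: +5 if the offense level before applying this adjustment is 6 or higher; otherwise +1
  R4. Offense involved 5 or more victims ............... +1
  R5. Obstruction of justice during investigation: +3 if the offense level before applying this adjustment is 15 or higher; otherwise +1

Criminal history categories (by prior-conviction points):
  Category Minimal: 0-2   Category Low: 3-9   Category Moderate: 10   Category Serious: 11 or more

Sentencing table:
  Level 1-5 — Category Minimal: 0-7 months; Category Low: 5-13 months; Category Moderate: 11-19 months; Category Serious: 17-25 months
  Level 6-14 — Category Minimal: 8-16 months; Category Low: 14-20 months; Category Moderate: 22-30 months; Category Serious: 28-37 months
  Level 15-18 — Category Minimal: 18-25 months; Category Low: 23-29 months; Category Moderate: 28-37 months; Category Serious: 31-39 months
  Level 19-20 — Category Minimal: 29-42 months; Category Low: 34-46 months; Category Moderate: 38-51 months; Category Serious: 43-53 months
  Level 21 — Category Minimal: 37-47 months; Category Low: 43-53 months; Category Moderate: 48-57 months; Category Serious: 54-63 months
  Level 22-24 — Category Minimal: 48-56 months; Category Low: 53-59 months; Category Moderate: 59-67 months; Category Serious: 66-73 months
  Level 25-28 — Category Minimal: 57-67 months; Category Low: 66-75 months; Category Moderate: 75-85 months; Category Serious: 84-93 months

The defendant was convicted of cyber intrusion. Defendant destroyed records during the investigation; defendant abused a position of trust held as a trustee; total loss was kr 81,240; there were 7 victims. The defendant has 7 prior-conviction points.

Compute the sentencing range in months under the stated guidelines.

34-46 months

Base offense level for cyber intrusion: 8.
R1 applies: 8 + 3 = 11.
R2 does not apply.
R3 applies (level before this adjustment is 11 ≥ 6, so +5): 11 + 5 = 16.
R4 applies: 16 + 1 = 17.
R5 applies (level before this adjustment is 17 ≥ 15, so +3): 17 + 3 = 20.
Final offense level: 20.
Criminal history: 7 prior points → Category Low (3-9).
Level 20 falls in the 19-20 band.
Grid: Level 19-20 × Category Low = 34-46 months.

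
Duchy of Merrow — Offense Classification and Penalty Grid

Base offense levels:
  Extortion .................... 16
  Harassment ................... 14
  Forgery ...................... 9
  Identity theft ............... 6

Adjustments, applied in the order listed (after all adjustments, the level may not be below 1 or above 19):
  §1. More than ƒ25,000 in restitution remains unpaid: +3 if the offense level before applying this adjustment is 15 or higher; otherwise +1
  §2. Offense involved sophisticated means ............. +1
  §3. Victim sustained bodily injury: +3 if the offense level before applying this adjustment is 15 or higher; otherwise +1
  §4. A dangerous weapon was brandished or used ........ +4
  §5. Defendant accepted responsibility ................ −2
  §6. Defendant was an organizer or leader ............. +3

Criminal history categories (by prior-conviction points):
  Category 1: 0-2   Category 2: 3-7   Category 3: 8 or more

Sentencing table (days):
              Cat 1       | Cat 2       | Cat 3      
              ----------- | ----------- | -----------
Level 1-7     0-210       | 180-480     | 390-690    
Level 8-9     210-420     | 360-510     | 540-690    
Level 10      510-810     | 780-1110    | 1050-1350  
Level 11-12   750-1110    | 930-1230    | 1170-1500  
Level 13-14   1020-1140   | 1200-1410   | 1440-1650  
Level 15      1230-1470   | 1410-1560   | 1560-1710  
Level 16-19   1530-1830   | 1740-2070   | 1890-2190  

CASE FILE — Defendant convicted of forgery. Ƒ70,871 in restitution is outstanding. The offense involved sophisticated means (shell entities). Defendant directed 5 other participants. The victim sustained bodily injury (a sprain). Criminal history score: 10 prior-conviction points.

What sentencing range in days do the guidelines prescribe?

Base offense level for forgery: 9.
§1 applies (level before this adjustment is 9 < 15, so +1): 9 + 1 = 10.
§2 applies: 10 + 1 = 11.
§3 applies (level before this adjustment is 11 < 15, so +1): 11 + 1 = 12.
§4 does not apply.
§6 applies: 12 + 3 = 15.
Final offense level: 15.
Criminal history: 10 prior points → Category 3 (8+).
Level 15 falls in the 15 band.
Grid: Level 15 × Category 3 = 1560-1710 days.

1560-1710 days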